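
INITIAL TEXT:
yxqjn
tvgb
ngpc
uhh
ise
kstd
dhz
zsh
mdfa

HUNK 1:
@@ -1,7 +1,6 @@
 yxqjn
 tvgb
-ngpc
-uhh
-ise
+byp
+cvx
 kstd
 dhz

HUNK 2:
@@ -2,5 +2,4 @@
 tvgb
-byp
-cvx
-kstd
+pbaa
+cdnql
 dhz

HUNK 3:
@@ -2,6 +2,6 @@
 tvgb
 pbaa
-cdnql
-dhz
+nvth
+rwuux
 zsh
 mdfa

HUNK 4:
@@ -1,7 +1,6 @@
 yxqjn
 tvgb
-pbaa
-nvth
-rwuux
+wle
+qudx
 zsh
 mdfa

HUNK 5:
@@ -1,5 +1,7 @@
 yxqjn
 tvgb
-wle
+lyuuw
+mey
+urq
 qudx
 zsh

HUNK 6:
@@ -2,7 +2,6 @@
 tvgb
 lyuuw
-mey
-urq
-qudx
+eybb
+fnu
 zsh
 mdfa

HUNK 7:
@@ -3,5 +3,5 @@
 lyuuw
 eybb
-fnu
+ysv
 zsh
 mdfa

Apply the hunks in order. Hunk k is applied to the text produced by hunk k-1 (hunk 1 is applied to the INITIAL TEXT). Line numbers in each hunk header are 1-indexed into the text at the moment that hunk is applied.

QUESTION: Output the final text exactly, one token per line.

Answer: yxqjn
tvgb
lyuuw
eybb
ysv
zsh
mdfa

Derivation:
Hunk 1: at line 1 remove [ngpc,uhh,ise] add [byp,cvx] -> 8 lines: yxqjn tvgb byp cvx kstd dhz zsh mdfa
Hunk 2: at line 2 remove [byp,cvx,kstd] add [pbaa,cdnql] -> 7 lines: yxqjn tvgb pbaa cdnql dhz zsh mdfa
Hunk 3: at line 2 remove [cdnql,dhz] add [nvth,rwuux] -> 7 lines: yxqjn tvgb pbaa nvth rwuux zsh mdfa
Hunk 4: at line 1 remove [pbaa,nvth,rwuux] add [wle,qudx] -> 6 lines: yxqjn tvgb wle qudx zsh mdfa
Hunk 5: at line 1 remove [wle] add [lyuuw,mey,urq] -> 8 lines: yxqjn tvgb lyuuw mey urq qudx zsh mdfa
Hunk 6: at line 2 remove [mey,urq,qudx] add [eybb,fnu] -> 7 lines: yxqjn tvgb lyuuw eybb fnu zsh mdfa
Hunk 7: at line 3 remove [fnu] add [ysv] -> 7 lines: yxqjn tvgb lyuuw eybb ysv zsh mdfa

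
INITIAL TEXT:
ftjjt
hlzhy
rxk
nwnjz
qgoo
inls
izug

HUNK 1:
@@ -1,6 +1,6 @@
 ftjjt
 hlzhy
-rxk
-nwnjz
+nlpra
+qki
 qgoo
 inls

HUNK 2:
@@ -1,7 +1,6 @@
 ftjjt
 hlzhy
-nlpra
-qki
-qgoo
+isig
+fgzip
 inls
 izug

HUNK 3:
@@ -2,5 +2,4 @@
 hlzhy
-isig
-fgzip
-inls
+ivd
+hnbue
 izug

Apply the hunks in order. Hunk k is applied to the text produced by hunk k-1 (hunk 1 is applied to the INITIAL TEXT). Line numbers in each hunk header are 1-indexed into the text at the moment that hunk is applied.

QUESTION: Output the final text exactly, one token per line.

Hunk 1: at line 1 remove [rxk,nwnjz] add [nlpra,qki] -> 7 lines: ftjjt hlzhy nlpra qki qgoo inls izug
Hunk 2: at line 1 remove [nlpra,qki,qgoo] add [isig,fgzip] -> 6 lines: ftjjt hlzhy isig fgzip inls izug
Hunk 3: at line 2 remove [isig,fgzip,inls] add [ivd,hnbue] -> 5 lines: ftjjt hlzhy ivd hnbue izug

Answer: ftjjt
hlzhy
ivd
hnbue
izug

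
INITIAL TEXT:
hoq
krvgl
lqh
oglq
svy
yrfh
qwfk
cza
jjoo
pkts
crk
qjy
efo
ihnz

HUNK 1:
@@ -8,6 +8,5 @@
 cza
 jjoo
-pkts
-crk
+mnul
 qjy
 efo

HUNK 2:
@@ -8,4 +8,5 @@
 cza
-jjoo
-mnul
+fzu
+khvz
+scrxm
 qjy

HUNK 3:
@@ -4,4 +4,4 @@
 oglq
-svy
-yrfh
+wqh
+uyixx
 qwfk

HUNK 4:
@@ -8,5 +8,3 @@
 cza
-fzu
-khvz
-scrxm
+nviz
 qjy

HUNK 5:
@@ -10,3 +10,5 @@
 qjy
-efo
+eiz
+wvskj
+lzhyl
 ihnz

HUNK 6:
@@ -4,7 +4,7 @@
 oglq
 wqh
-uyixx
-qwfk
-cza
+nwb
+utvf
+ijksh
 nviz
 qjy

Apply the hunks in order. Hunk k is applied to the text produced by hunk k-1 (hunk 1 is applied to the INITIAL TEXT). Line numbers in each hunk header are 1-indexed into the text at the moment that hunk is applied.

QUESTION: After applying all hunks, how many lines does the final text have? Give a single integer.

Hunk 1: at line 8 remove [pkts,crk] add [mnul] -> 13 lines: hoq krvgl lqh oglq svy yrfh qwfk cza jjoo mnul qjy efo ihnz
Hunk 2: at line 8 remove [jjoo,mnul] add [fzu,khvz,scrxm] -> 14 lines: hoq krvgl lqh oglq svy yrfh qwfk cza fzu khvz scrxm qjy efo ihnz
Hunk 3: at line 4 remove [svy,yrfh] add [wqh,uyixx] -> 14 lines: hoq krvgl lqh oglq wqh uyixx qwfk cza fzu khvz scrxm qjy efo ihnz
Hunk 4: at line 8 remove [fzu,khvz,scrxm] add [nviz] -> 12 lines: hoq krvgl lqh oglq wqh uyixx qwfk cza nviz qjy efo ihnz
Hunk 5: at line 10 remove [efo] add [eiz,wvskj,lzhyl] -> 14 lines: hoq krvgl lqh oglq wqh uyixx qwfk cza nviz qjy eiz wvskj lzhyl ihnz
Hunk 6: at line 4 remove [uyixx,qwfk,cza] add [nwb,utvf,ijksh] -> 14 lines: hoq krvgl lqh oglq wqh nwb utvf ijksh nviz qjy eiz wvskj lzhyl ihnz
Final line count: 14

Answer: 14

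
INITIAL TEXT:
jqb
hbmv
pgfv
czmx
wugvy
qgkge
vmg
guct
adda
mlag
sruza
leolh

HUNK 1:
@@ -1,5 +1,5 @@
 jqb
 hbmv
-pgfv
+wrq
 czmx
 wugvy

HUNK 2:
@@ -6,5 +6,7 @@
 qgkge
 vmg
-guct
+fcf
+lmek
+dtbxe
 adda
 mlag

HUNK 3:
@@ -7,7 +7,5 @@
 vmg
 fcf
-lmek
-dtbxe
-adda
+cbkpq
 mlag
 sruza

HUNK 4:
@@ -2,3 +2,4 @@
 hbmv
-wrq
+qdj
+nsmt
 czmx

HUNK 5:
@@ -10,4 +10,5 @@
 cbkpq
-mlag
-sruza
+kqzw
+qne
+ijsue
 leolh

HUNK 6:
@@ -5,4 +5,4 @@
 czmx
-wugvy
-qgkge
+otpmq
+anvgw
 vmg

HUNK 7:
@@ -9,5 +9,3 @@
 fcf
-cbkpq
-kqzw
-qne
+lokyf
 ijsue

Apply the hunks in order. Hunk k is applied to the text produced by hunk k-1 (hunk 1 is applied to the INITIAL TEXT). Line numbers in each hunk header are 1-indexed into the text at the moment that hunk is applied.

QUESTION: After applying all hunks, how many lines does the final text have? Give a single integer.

Hunk 1: at line 1 remove [pgfv] add [wrq] -> 12 lines: jqb hbmv wrq czmx wugvy qgkge vmg guct adda mlag sruza leolh
Hunk 2: at line 6 remove [guct] add [fcf,lmek,dtbxe] -> 14 lines: jqb hbmv wrq czmx wugvy qgkge vmg fcf lmek dtbxe adda mlag sruza leolh
Hunk 3: at line 7 remove [lmek,dtbxe,adda] add [cbkpq] -> 12 lines: jqb hbmv wrq czmx wugvy qgkge vmg fcf cbkpq mlag sruza leolh
Hunk 4: at line 2 remove [wrq] add [qdj,nsmt] -> 13 lines: jqb hbmv qdj nsmt czmx wugvy qgkge vmg fcf cbkpq mlag sruza leolh
Hunk 5: at line 10 remove [mlag,sruza] add [kqzw,qne,ijsue] -> 14 lines: jqb hbmv qdj nsmt czmx wugvy qgkge vmg fcf cbkpq kqzw qne ijsue leolh
Hunk 6: at line 5 remove [wugvy,qgkge] add [otpmq,anvgw] -> 14 lines: jqb hbmv qdj nsmt czmx otpmq anvgw vmg fcf cbkpq kqzw qne ijsue leolh
Hunk 7: at line 9 remove [cbkpq,kqzw,qne] add [lokyf] -> 12 lines: jqb hbmv qdj nsmt czmx otpmq anvgw vmg fcf lokyf ijsue leolh
Final line count: 12

Answer: 12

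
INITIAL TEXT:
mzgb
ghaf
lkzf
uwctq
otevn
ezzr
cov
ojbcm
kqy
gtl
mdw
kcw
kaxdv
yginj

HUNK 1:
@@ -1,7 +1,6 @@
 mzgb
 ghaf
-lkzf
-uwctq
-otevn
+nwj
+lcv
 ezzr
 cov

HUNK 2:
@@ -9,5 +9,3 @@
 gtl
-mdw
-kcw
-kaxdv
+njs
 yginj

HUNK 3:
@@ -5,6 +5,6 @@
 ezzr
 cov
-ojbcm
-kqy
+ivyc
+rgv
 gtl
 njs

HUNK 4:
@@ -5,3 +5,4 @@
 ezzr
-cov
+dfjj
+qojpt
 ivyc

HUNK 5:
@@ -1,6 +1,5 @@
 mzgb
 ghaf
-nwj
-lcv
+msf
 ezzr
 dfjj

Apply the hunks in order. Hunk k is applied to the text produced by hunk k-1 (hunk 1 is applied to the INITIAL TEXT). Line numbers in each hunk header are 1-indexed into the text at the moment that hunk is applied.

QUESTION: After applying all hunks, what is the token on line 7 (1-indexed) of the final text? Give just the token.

Hunk 1: at line 1 remove [lkzf,uwctq,otevn] add [nwj,lcv] -> 13 lines: mzgb ghaf nwj lcv ezzr cov ojbcm kqy gtl mdw kcw kaxdv yginj
Hunk 2: at line 9 remove [mdw,kcw,kaxdv] add [njs] -> 11 lines: mzgb ghaf nwj lcv ezzr cov ojbcm kqy gtl njs yginj
Hunk 3: at line 5 remove [ojbcm,kqy] add [ivyc,rgv] -> 11 lines: mzgb ghaf nwj lcv ezzr cov ivyc rgv gtl njs yginj
Hunk 4: at line 5 remove [cov] add [dfjj,qojpt] -> 12 lines: mzgb ghaf nwj lcv ezzr dfjj qojpt ivyc rgv gtl njs yginj
Hunk 5: at line 1 remove [nwj,lcv] add [msf] -> 11 lines: mzgb ghaf msf ezzr dfjj qojpt ivyc rgv gtl njs yginj
Final line 7: ivyc

Answer: ivyc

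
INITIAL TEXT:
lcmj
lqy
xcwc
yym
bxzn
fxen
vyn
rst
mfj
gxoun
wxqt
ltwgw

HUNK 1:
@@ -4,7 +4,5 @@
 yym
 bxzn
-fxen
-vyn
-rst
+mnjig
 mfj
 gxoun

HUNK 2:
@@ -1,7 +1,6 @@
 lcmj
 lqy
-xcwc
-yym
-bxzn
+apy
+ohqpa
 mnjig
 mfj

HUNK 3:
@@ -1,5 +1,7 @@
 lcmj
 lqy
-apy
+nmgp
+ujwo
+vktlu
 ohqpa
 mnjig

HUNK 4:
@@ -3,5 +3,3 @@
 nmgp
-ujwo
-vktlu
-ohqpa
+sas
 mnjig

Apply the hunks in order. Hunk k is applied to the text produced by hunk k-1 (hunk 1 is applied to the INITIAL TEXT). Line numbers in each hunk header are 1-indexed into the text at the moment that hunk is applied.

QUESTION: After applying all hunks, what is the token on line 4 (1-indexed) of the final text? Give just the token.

Answer: sas

Derivation:
Hunk 1: at line 4 remove [fxen,vyn,rst] add [mnjig] -> 10 lines: lcmj lqy xcwc yym bxzn mnjig mfj gxoun wxqt ltwgw
Hunk 2: at line 1 remove [xcwc,yym,bxzn] add [apy,ohqpa] -> 9 lines: lcmj lqy apy ohqpa mnjig mfj gxoun wxqt ltwgw
Hunk 3: at line 1 remove [apy] add [nmgp,ujwo,vktlu] -> 11 lines: lcmj lqy nmgp ujwo vktlu ohqpa mnjig mfj gxoun wxqt ltwgw
Hunk 4: at line 3 remove [ujwo,vktlu,ohqpa] add [sas] -> 9 lines: lcmj lqy nmgp sas mnjig mfj gxoun wxqt ltwgw
Final line 4: sas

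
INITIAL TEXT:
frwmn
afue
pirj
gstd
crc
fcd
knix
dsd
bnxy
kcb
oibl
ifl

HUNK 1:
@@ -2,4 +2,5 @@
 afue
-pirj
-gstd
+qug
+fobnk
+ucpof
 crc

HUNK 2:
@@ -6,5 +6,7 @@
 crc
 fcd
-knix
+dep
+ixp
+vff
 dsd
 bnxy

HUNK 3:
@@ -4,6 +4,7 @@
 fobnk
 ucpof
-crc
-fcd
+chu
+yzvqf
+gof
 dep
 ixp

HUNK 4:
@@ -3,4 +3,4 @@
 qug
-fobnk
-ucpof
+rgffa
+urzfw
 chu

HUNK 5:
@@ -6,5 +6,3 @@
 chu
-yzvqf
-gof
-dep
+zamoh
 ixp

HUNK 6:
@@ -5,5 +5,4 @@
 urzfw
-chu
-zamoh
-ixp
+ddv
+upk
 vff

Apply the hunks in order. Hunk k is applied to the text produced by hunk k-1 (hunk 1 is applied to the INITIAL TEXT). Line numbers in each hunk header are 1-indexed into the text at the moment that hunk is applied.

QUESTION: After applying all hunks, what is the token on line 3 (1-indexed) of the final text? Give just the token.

Hunk 1: at line 2 remove [pirj,gstd] add [qug,fobnk,ucpof] -> 13 lines: frwmn afue qug fobnk ucpof crc fcd knix dsd bnxy kcb oibl ifl
Hunk 2: at line 6 remove [knix] add [dep,ixp,vff] -> 15 lines: frwmn afue qug fobnk ucpof crc fcd dep ixp vff dsd bnxy kcb oibl ifl
Hunk 3: at line 4 remove [crc,fcd] add [chu,yzvqf,gof] -> 16 lines: frwmn afue qug fobnk ucpof chu yzvqf gof dep ixp vff dsd bnxy kcb oibl ifl
Hunk 4: at line 3 remove [fobnk,ucpof] add [rgffa,urzfw] -> 16 lines: frwmn afue qug rgffa urzfw chu yzvqf gof dep ixp vff dsd bnxy kcb oibl ifl
Hunk 5: at line 6 remove [yzvqf,gof,dep] add [zamoh] -> 14 lines: frwmn afue qug rgffa urzfw chu zamoh ixp vff dsd bnxy kcb oibl ifl
Hunk 6: at line 5 remove [chu,zamoh,ixp] add [ddv,upk] -> 13 lines: frwmn afue qug rgffa urzfw ddv upk vff dsd bnxy kcb oibl ifl
Final line 3: qug

Answer: qug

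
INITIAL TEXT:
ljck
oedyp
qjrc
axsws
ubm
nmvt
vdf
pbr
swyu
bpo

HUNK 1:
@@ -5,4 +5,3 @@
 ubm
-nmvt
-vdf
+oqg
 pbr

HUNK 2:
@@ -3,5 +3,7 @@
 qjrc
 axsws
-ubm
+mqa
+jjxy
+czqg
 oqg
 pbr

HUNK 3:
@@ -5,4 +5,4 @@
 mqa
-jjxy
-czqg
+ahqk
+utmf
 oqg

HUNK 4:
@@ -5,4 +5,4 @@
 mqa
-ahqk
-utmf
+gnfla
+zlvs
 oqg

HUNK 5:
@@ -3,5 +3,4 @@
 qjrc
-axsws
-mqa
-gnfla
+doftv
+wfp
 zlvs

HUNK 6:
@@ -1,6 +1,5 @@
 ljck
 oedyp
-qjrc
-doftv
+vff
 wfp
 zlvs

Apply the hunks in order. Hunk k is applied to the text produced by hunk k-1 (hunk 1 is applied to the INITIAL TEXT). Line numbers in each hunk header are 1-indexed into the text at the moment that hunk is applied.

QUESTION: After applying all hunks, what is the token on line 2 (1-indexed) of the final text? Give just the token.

Answer: oedyp

Derivation:
Hunk 1: at line 5 remove [nmvt,vdf] add [oqg] -> 9 lines: ljck oedyp qjrc axsws ubm oqg pbr swyu bpo
Hunk 2: at line 3 remove [ubm] add [mqa,jjxy,czqg] -> 11 lines: ljck oedyp qjrc axsws mqa jjxy czqg oqg pbr swyu bpo
Hunk 3: at line 5 remove [jjxy,czqg] add [ahqk,utmf] -> 11 lines: ljck oedyp qjrc axsws mqa ahqk utmf oqg pbr swyu bpo
Hunk 4: at line 5 remove [ahqk,utmf] add [gnfla,zlvs] -> 11 lines: ljck oedyp qjrc axsws mqa gnfla zlvs oqg pbr swyu bpo
Hunk 5: at line 3 remove [axsws,mqa,gnfla] add [doftv,wfp] -> 10 lines: ljck oedyp qjrc doftv wfp zlvs oqg pbr swyu bpo
Hunk 6: at line 1 remove [qjrc,doftv] add [vff] -> 9 lines: ljck oedyp vff wfp zlvs oqg pbr swyu bpo
Final line 2: oedyp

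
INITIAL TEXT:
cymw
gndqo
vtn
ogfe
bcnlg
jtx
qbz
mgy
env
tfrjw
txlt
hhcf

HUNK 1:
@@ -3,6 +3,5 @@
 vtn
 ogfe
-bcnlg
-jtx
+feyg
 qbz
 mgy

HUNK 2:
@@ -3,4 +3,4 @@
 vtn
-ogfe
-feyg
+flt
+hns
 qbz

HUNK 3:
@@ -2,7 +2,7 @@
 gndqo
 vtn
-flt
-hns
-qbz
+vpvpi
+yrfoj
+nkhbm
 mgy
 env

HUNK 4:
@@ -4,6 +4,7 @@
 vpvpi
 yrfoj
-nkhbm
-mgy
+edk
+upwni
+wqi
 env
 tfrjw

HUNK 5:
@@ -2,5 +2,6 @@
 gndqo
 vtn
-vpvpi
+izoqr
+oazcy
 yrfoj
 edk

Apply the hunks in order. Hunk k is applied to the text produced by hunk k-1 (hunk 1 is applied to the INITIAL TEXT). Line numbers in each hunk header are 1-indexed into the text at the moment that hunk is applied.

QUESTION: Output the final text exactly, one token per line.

Hunk 1: at line 3 remove [bcnlg,jtx] add [feyg] -> 11 lines: cymw gndqo vtn ogfe feyg qbz mgy env tfrjw txlt hhcf
Hunk 2: at line 3 remove [ogfe,feyg] add [flt,hns] -> 11 lines: cymw gndqo vtn flt hns qbz mgy env tfrjw txlt hhcf
Hunk 3: at line 2 remove [flt,hns,qbz] add [vpvpi,yrfoj,nkhbm] -> 11 lines: cymw gndqo vtn vpvpi yrfoj nkhbm mgy env tfrjw txlt hhcf
Hunk 4: at line 4 remove [nkhbm,mgy] add [edk,upwni,wqi] -> 12 lines: cymw gndqo vtn vpvpi yrfoj edk upwni wqi env tfrjw txlt hhcf
Hunk 5: at line 2 remove [vpvpi] add [izoqr,oazcy] -> 13 lines: cymw gndqo vtn izoqr oazcy yrfoj edk upwni wqi env tfrjw txlt hhcf

Answer: cymw
gndqo
vtn
izoqr
oazcy
yrfoj
edk
upwni
wqi
env
tfrjw
txlt
hhcf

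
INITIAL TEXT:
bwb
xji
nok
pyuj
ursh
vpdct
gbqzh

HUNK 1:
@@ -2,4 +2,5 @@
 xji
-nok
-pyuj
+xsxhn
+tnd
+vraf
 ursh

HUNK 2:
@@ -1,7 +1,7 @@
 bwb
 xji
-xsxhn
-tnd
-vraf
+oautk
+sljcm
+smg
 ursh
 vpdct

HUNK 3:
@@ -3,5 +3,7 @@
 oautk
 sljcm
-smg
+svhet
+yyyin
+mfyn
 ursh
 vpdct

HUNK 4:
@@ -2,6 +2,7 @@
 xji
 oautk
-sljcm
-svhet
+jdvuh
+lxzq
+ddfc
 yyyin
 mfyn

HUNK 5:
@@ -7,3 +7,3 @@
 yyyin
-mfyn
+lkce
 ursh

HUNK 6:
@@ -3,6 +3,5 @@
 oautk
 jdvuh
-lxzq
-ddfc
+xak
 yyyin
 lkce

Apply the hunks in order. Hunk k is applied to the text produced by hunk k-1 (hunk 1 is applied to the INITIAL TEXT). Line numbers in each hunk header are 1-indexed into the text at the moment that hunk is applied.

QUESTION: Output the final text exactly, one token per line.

Hunk 1: at line 2 remove [nok,pyuj] add [xsxhn,tnd,vraf] -> 8 lines: bwb xji xsxhn tnd vraf ursh vpdct gbqzh
Hunk 2: at line 1 remove [xsxhn,tnd,vraf] add [oautk,sljcm,smg] -> 8 lines: bwb xji oautk sljcm smg ursh vpdct gbqzh
Hunk 3: at line 3 remove [smg] add [svhet,yyyin,mfyn] -> 10 lines: bwb xji oautk sljcm svhet yyyin mfyn ursh vpdct gbqzh
Hunk 4: at line 2 remove [sljcm,svhet] add [jdvuh,lxzq,ddfc] -> 11 lines: bwb xji oautk jdvuh lxzq ddfc yyyin mfyn ursh vpdct gbqzh
Hunk 5: at line 7 remove [mfyn] add [lkce] -> 11 lines: bwb xji oautk jdvuh lxzq ddfc yyyin lkce ursh vpdct gbqzh
Hunk 6: at line 3 remove [lxzq,ddfc] add [xak] -> 10 lines: bwb xji oautk jdvuh xak yyyin lkce ursh vpdct gbqzh

Answer: bwb
xji
oautk
jdvuh
xak
yyyin
lkce
ursh
vpdct
gbqzh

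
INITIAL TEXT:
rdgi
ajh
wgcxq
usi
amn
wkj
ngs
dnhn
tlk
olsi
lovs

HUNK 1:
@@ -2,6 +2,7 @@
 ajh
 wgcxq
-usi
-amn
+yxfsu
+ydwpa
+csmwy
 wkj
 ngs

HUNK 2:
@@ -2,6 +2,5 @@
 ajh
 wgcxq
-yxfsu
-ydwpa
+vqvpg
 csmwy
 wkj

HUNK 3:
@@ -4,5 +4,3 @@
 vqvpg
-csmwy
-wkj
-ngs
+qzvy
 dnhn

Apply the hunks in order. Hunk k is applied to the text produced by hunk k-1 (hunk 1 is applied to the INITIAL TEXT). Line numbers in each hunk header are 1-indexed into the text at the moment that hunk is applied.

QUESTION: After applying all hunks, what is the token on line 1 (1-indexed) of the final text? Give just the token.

Answer: rdgi

Derivation:
Hunk 1: at line 2 remove [usi,amn] add [yxfsu,ydwpa,csmwy] -> 12 lines: rdgi ajh wgcxq yxfsu ydwpa csmwy wkj ngs dnhn tlk olsi lovs
Hunk 2: at line 2 remove [yxfsu,ydwpa] add [vqvpg] -> 11 lines: rdgi ajh wgcxq vqvpg csmwy wkj ngs dnhn tlk olsi lovs
Hunk 3: at line 4 remove [csmwy,wkj,ngs] add [qzvy] -> 9 lines: rdgi ajh wgcxq vqvpg qzvy dnhn tlk olsi lovs
Final line 1: rdgi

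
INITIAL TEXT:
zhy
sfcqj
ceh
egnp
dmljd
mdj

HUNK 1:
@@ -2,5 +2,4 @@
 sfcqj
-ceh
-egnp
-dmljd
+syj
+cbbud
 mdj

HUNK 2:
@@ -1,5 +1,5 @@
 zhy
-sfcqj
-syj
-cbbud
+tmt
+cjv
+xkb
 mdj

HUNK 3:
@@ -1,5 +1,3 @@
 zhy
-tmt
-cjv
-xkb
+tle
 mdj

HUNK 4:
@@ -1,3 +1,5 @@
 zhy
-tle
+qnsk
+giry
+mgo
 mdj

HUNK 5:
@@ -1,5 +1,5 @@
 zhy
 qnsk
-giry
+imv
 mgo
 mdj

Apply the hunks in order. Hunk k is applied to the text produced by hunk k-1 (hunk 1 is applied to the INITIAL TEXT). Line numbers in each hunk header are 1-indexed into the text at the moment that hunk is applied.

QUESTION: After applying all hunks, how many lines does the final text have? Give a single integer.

Hunk 1: at line 2 remove [ceh,egnp,dmljd] add [syj,cbbud] -> 5 lines: zhy sfcqj syj cbbud mdj
Hunk 2: at line 1 remove [sfcqj,syj,cbbud] add [tmt,cjv,xkb] -> 5 lines: zhy tmt cjv xkb mdj
Hunk 3: at line 1 remove [tmt,cjv,xkb] add [tle] -> 3 lines: zhy tle mdj
Hunk 4: at line 1 remove [tle] add [qnsk,giry,mgo] -> 5 lines: zhy qnsk giry mgo mdj
Hunk 5: at line 1 remove [giry] add [imv] -> 5 lines: zhy qnsk imv mgo mdj
Final line count: 5

Answer: 5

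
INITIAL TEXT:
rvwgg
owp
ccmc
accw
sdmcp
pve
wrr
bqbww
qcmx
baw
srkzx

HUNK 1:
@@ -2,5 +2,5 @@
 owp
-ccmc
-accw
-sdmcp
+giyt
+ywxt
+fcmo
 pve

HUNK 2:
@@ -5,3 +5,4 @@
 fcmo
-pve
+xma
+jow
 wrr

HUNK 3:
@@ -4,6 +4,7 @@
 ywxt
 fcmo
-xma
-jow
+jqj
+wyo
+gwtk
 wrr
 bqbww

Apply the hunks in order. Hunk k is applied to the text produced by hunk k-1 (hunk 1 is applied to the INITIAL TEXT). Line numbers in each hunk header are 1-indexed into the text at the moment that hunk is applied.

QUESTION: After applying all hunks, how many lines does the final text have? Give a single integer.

Answer: 13

Derivation:
Hunk 1: at line 2 remove [ccmc,accw,sdmcp] add [giyt,ywxt,fcmo] -> 11 lines: rvwgg owp giyt ywxt fcmo pve wrr bqbww qcmx baw srkzx
Hunk 2: at line 5 remove [pve] add [xma,jow] -> 12 lines: rvwgg owp giyt ywxt fcmo xma jow wrr bqbww qcmx baw srkzx
Hunk 3: at line 4 remove [xma,jow] add [jqj,wyo,gwtk] -> 13 lines: rvwgg owp giyt ywxt fcmo jqj wyo gwtk wrr bqbww qcmx baw srkzx
Final line count: 13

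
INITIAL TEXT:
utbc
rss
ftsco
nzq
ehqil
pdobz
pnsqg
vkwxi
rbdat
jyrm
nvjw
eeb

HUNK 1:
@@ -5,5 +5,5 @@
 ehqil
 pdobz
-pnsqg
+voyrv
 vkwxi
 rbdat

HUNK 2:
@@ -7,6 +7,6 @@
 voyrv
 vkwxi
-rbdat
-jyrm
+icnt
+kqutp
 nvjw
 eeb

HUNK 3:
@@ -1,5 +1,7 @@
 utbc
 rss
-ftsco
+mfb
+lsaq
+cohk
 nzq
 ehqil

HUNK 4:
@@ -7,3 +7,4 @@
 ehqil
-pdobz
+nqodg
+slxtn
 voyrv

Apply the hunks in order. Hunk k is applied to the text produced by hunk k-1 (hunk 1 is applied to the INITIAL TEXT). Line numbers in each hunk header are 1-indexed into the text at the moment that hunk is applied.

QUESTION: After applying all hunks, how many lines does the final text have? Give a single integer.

Answer: 15

Derivation:
Hunk 1: at line 5 remove [pnsqg] add [voyrv] -> 12 lines: utbc rss ftsco nzq ehqil pdobz voyrv vkwxi rbdat jyrm nvjw eeb
Hunk 2: at line 7 remove [rbdat,jyrm] add [icnt,kqutp] -> 12 lines: utbc rss ftsco nzq ehqil pdobz voyrv vkwxi icnt kqutp nvjw eeb
Hunk 3: at line 1 remove [ftsco] add [mfb,lsaq,cohk] -> 14 lines: utbc rss mfb lsaq cohk nzq ehqil pdobz voyrv vkwxi icnt kqutp nvjw eeb
Hunk 4: at line 7 remove [pdobz] add [nqodg,slxtn] -> 15 lines: utbc rss mfb lsaq cohk nzq ehqil nqodg slxtn voyrv vkwxi icnt kqutp nvjw eeb
Final line count: 15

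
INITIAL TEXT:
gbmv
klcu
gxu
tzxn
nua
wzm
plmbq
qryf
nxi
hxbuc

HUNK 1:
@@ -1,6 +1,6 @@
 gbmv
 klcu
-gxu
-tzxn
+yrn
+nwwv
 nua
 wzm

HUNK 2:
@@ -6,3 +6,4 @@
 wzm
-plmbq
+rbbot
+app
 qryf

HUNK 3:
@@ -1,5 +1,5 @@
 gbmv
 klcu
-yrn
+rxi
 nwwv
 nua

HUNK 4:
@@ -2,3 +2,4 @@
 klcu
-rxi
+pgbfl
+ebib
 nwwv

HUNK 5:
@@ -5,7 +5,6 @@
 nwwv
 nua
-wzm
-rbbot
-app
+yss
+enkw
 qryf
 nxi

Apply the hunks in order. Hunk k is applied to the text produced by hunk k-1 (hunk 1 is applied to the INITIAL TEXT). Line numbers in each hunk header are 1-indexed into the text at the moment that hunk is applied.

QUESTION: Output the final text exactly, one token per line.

Hunk 1: at line 1 remove [gxu,tzxn] add [yrn,nwwv] -> 10 lines: gbmv klcu yrn nwwv nua wzm plmbq qryf nxi hxbuc
Hunk 2: at line 6 remove [plmbq] add [rbbot,app] -> 11 lines: gbmv klcu yrn nwwv nua wzm rbbot app qryf nxi hxbuc
Hunk 3: at line 1 remove [yrn] add [rxi] -> 11 lines: gbmv klcu rxi nwwv nua wzm rbbot app qryf nxi hxbuc
Hunk 4: at line 2 remove [rxi] add [pgbfl,ebib] -> 12 lines: gbmv klcu pgbfl ebib nwwv nua wzm rbbot app qryf nxi hxbuc
Hunk 5: at line 5 remove [wzm,rbbot,app] add [yss,enkw] -> 11 lines: gbmv klcu pgbfl ebib nwwv nua yss enkw qryf nxi hxbuc

Answer: gbmv
klcu
pgbfl
ebib
nwwv
nua
yss
enkw
qryf
nxi
hxbuc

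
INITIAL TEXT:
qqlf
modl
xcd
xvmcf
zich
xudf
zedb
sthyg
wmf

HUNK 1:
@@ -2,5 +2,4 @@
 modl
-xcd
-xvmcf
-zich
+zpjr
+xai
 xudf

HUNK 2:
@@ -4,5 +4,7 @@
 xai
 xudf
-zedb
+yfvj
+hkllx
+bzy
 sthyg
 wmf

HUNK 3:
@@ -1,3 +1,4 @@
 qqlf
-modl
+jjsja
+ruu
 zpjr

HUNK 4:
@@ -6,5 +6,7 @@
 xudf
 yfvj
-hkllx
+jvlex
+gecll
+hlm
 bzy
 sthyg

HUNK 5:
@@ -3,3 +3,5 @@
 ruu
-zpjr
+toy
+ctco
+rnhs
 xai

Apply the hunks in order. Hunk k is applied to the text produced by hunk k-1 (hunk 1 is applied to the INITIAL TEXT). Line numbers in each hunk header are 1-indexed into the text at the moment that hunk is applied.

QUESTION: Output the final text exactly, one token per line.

Hunk 1: at line 2 remove [xcd,xvmcf,zich] add [zpjr,xai] -> 8 lines: qqlf modl zpjr xai xudf zedb sthyg wmf
Hunk 2: at line 4 remove [zedb] add [yfvj,hkllx,bzy] -> 10 lines: qqlf modl zpjr xai xudf yfvj hkllx bzy sthyg wmf
Hunk 3: at line 1 remove [modl] add [jjsja,ruu] -> 11 lines: qqlf jjsja ruu zpjr xai xudf yfvj hkllx bzy sthyg wmf
Hunk 4: at line 6 remove [hkllx] add [jvlex,gecll,hlm] -> 13 lines: qqlf jjsja ruu zpjr xai xudf yfvj jvlex gecll hlm bzy sthyg wmf
Hunk 5: at line 3 remove [zpjr] add [toy,ctco,rnhs] -> 15 lines: qqlf jjsja ruu toy ctco rnhs xai xudf yfvj jvlex gecll hlm bzy sthyg wmf

Answer: qqlf
jjsja
ruu
toy
ctco
rnhs
xai
xudf
yfvj
jvlex
gecll
hlm
bzy
sthyg
wmf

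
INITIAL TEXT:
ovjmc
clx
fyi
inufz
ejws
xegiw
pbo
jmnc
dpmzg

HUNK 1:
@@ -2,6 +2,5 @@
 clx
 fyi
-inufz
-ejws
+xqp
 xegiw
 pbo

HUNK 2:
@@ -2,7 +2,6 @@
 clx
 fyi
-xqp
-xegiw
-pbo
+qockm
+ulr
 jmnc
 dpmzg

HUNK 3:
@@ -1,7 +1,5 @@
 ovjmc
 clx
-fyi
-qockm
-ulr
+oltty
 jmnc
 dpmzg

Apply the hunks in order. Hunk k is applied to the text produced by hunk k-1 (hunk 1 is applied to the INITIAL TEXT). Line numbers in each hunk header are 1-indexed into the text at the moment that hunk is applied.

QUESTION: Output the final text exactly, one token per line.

Answer: ovjmc
clx
oltty
jmnc
dpmzg

Derivation:
Hunk 1: at line 2 remove [inufz,ejws] add [xqp] -> 8 lines: ovjmc clx fyi xqp xegiw pbo jmnc dpmzg
Hunk 2: at line 2 remove [xqp,xegiw,pbo] add [qockm,ulr] -> 7 lines: ovjmc clx fyi qockm ulr jmnc dpmzg
Hunk 3: at line 1 remove [fyi,qockm,ulr] add [oltty] -> 5 lines: ovjmc clx oltty jmnc dpmzg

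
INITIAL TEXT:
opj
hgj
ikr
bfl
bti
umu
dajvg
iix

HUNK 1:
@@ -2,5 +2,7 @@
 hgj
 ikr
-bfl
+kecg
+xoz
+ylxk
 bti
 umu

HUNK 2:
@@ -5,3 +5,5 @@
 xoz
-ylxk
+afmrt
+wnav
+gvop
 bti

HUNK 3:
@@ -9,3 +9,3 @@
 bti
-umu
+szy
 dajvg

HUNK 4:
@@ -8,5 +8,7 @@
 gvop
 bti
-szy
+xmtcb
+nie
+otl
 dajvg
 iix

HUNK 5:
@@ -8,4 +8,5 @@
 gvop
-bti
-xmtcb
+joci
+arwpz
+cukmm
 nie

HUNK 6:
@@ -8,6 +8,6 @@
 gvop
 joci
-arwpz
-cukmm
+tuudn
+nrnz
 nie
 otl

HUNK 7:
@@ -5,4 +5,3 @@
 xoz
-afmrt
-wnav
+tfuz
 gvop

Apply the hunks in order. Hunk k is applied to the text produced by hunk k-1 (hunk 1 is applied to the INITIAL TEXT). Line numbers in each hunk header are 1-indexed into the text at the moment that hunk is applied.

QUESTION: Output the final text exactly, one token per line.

Answer: opj
hgj
ikr
kecg
xoz
tfuz
gvop
joci
tuudn
nrnz
nie
otl
dajvg
iix

Derivation:
Hunk 1: at line 2 remove [bfl] add [kecg,xoz,ylxk] -> 10 lines: opj hgj ikr kecg xoz ylxk bti umu dajvg iix
Hunk 2: at line 5 remove [ylxk] add [afmrt,wnav,gvop] -> 12 lines: opj hgj ikr kecg xoz afmrt wnav gvop bti umu dajvg iix
Hunk 3: at line 9 remove [umu] add [szy] -> 12 lines: opj hgj ikr kecg xoz afmrt wnav gvop bti szy dajvg iix
Hunk 4: at line 8 remove [szy] add [xmtcb,nie,otl] -> 14 lines: opj hgj ikr kecg xoz afmrt wnav gvop bti xmtcb nie otl dajvg iix
Hunk 5: at line 8 remove [bti,xmtcb] add [joci,arwpz,cukmm] -> 15 lines: opj hgj ikr kecg xoz afmrt wnav gvop joci arwpz cukmm nie otl dajvg iix
Hunk 6: at line 8 remove [arwpz,cukmm] add [tuudn,nrnz] -> 15 lines: opj hgj ikr kecg xoz afmrt wnav gvop joci tuudn nrnz nie otl dajvg iix
Hunk 7: at line 5 remove [afmrt,wnav] add [tfuz] -> 14 lines: opj hgj ikr kecg xoz tfuz gvop joci tuudn nrnz nie otl dajvg iix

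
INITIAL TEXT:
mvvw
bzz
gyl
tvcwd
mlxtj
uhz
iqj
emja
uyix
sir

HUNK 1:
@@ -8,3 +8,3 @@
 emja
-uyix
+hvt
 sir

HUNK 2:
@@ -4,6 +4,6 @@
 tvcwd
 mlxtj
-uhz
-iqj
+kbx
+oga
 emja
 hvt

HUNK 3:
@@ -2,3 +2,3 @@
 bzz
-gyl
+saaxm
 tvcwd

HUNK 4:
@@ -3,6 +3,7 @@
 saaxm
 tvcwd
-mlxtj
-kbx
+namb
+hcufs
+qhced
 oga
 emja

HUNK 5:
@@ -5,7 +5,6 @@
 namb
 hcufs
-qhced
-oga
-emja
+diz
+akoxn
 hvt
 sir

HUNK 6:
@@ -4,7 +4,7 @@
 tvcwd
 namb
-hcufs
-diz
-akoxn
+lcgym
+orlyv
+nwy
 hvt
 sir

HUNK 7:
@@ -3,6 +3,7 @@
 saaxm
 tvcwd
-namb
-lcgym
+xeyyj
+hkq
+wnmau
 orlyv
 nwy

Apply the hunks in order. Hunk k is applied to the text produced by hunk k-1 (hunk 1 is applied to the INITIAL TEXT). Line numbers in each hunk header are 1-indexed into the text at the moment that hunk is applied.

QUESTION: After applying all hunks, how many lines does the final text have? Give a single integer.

Hunk 1: at line 8 remove [uyix] add [hvt] -> 10 lines: mvvw bzz gyl tvcwd mlxtj uhz iqj emja hvt sir
Hunk 2: at line 4 remove [uhz,iqj] add [kbx,oga] -> 10 lines: mvvw bzz gyl tvcwd mlxtj kbx oga emja hvt sir
Hunk 3: at line 2 remove [gyl] add [saaxm] -> 10 lines: mvvw bzz saaxm tvcwd mlxtj kbx oga emja hvt sir
Hunk 4: at line 3 remove [mlxtj,kbx] add [namb,hcufs,qhced] -> 11 lines: mvvw bzz saaxm tvcwd namb hcufs qhced oga emja hvt sir
Hunk 5: at line 5 remove [qhced,oga,emja] add [diz,akoxn] -> 10 lines: mvvw bzz saaxm tvcwd namb hcufs diz akoxn hvt sir
Hunk 6: at line 4 remove [hcufs,diz,akoxn] add [lcgym,orlyv,nwy] -> 10 lines: mvvw bzz saaxm tvcwd namb lcgym orlyv nwy hvt sir
Hunk 7: at line 3 remove [namb,lcgym] add [xeyyj,hkq,wnmau] -> 11 lines: mvvw bzz saaxm tvcwd xeyyj hkq wnmau orlyv nwy hvt sir
Final line count: 11

Answer: 11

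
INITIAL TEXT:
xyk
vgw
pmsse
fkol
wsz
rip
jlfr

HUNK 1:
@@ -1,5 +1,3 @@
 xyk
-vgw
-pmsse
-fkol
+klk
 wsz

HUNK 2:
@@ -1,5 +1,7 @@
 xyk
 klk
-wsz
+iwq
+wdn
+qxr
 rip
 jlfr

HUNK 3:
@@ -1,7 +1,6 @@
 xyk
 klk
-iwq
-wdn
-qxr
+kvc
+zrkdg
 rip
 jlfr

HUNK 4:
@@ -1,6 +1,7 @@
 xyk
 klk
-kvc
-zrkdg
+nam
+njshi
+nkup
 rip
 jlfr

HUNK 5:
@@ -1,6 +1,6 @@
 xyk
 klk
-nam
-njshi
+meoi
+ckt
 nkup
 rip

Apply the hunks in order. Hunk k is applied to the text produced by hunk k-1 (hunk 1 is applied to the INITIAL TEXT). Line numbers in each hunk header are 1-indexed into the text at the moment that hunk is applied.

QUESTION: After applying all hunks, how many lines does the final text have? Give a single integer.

Hunk 1: at line 1 remove [vgw,pmsse,fkol] add [klk] -> 5 lines: xyk klk wsz rip jlfr
Hunk 2: at line 1 remove [wsz] add [iwq,wdn,qxr] -> 7 lines: xyk klk iwq wdn qxr rip jlfr
Hunk 3: at line 1 remove [iwq,wdn,qxr] add [kvc,zrkdg] -> 6 lines: xyk klk kvc zrkdg rip jlfr
Hunk 4: at line 1 remove [kvc,zrkdg] add [nam,njshi,nkup] -> 7 lines: xyk klk nam njshi nkup rip jlfr
Hunk 5: at line 1 remove [nam,njshi] add [meoi,ckt] -> 7 lines: xyk klk meoi ckt nkup rip jlfr
Final line count: 7

Answer: 7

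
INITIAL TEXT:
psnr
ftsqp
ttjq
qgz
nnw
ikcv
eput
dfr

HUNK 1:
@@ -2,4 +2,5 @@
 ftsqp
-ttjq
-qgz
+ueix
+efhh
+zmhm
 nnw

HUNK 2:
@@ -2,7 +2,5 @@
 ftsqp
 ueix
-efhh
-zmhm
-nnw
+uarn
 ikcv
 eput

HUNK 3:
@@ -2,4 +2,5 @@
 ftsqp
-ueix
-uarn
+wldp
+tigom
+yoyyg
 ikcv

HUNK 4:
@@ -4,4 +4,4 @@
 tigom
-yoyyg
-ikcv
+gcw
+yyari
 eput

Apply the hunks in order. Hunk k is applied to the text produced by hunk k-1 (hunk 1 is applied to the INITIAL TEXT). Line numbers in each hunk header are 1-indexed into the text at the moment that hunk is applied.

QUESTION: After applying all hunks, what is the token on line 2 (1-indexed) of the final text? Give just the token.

Answer: ftsqp

Derivation:
Hunk 1: at line 2 remove [ttjq,qgz] add [ueix,efhh,zmhm] -> 9 lines: psnr ftsqp ueix efhh zmhm nnw ikcv eput dfr
Hunk 2: at line 2 remove [efhh,zmhm,nnw] add [uarn] -> 7 lines: psnr ftsqp ueix uarn ikcv eput dfr
Hunk 3: at line 2 remove [ueix,uarn] add [wldp,tigom,yoyyg] -> 8 lines: psnr ftsqp wldp tigom yoyyg ikcv eput dfr
Hunk 4: at line 4 remove [yoyyg,ikcv] add [gcw,yyari] -> 8 lines: psnr ftsqp wldp tigom gcw yyari eput dfr
Final line 2: ftsqp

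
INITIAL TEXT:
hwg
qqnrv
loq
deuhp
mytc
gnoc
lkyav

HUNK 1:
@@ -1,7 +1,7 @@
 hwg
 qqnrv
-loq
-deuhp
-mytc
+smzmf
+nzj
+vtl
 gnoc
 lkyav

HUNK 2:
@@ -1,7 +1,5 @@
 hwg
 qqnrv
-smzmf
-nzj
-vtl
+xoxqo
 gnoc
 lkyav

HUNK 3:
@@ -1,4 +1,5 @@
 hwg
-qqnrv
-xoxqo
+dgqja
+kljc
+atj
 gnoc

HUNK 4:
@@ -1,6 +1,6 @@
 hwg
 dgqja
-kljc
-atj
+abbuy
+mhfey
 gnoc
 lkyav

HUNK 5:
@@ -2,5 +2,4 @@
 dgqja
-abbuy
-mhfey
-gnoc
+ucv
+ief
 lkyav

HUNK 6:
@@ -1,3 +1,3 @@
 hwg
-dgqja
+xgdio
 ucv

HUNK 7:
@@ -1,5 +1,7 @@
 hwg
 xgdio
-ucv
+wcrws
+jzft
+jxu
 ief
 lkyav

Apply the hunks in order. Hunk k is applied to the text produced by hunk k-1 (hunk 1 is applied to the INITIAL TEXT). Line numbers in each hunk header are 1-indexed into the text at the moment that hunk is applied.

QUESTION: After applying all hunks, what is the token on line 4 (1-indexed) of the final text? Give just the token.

Hunk 1: at line 1 remove [loq,deuhp,mytc] add [smzmf,nzj,vtl] -> 7 lines: hwg qqnrv smzmf nzj vtl gnoc lkyav
Hunk 2: at line 1 remove [smzmf,nzj,vtl] add [xoxqo] -> 5 lines: hwg qqnrv xoxqo gnoc lkyav
Hunk 3: at line 1 remove [qqnrv,xoxqo] add [dgqja,kljc,atj] -> 6 lines: hwg dgqja kljc atj gnoc lkyav
Hunk 4: at line 1 remove [kljc,atj] add [abbuy,mhfey] -> 6 lines: hwg dgqja abbuy mhfey gnoc lkyav
Hunk 5: at line 2 remove [abbuy,mhfey,gnoc] add [ucv,ief] -> 5 lines: hwg dgqja ucv ief lkyav
Hunk 6: at line 1 remove [dgqja] add [xgdio] -> 5 lines: hwg xgdio ucv ief lkyav
Hunk 7: at line 1 remove [ucv] add [wcrws,jzft,jxu] -> 7 lines: hwg xgdio wcrws jzft jxu ief lkyav
Final line 4: jzft

Answer: jzft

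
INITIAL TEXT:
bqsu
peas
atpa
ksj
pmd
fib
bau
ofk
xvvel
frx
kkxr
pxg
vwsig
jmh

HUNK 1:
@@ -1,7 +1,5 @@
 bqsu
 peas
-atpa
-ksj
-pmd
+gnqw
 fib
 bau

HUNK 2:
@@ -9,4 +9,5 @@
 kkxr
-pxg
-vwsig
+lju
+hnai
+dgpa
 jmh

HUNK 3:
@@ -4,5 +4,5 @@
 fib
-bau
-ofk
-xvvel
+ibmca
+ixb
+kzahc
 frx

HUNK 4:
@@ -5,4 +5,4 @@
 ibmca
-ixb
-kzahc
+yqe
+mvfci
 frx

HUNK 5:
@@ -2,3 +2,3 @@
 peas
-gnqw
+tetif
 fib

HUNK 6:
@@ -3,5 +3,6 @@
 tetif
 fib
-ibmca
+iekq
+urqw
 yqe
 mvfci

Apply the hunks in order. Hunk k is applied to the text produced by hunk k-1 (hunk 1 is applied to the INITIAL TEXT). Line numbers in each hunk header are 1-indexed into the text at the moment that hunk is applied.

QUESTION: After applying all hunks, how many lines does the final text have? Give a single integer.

Hunk 1: at line 1 remove [atpa,ksj,pmd] add [gnqw] -> 12 lines: bqsu peas gnqw fib bau ofk xvvel frx kkxr pxg vwsig jmh
Hunk 2: at line 9 remove [pxg,vwsig] add [lju,hnai,dgpa] -> 13 lines: bqsu peas gnqw fib bau ofk xvvel frx kkxr lju hnai dgpa jmh
Hunk 3: at line 4 remove [bau,ofk,xvvel] add [ibmca,ixb,kzahc] -> 13 lines: bqsu peas gnqw fib ibmca ixb kzahc frx kkxr lju hnai dgpa jmh
Hunk 4: at line 5 remove [ixb,kzahc] add [yqe,mvfci] -> 13 lines: bqsu peas gnqw fib ibmca yqe mvfci frx kkxr lju hnai dgpa jmh
Hunk 5: at line 2 remove [gnqw] add [tetif] -> 13 lines: bqsu peas tetif fib ibmca yqe mvfci frx kkxr lju hnai dgpa jmh
Hunk 6: at line 3 remove [ibmca] add [iekq,urqw] -> 14 lines: bqsu peas tetif fib iekq urqw yqe mvfci frx kkxr lju hnai dgpa jmh
Final line count: 14

Answer: 14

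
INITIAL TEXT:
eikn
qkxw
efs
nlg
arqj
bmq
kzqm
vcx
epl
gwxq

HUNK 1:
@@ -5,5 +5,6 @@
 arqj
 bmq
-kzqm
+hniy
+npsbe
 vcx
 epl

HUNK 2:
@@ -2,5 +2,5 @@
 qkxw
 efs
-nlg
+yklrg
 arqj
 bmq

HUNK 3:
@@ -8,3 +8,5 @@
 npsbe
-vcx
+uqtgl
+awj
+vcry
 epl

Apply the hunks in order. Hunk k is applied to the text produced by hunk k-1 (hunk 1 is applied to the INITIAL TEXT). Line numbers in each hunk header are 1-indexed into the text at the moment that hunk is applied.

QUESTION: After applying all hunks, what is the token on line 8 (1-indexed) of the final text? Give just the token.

Answer: npsbe

Derivation:
Hunk 1: at line 5 remove [kzqm] add [hniy,npsbe] -> 11 lines: eikn qkxw efs nlg arqj bmq hniy npsbe vcx epl gwxq
Hunk 2: at line 2 remove [nlg] add [yklrg] -> 11 lines: eikn qkxw efs yklrg arqj bmq hniy npsbe vcx epl gwxq
Hunk 3: at line 8 remove [vcx] add [uqtgl,awj,vcry] -> 13 lines: eikn qkxw efs yklrg arqj bmq hniy npsbe uqtgl awj vcry epl gwxq
Final line 8: npsbe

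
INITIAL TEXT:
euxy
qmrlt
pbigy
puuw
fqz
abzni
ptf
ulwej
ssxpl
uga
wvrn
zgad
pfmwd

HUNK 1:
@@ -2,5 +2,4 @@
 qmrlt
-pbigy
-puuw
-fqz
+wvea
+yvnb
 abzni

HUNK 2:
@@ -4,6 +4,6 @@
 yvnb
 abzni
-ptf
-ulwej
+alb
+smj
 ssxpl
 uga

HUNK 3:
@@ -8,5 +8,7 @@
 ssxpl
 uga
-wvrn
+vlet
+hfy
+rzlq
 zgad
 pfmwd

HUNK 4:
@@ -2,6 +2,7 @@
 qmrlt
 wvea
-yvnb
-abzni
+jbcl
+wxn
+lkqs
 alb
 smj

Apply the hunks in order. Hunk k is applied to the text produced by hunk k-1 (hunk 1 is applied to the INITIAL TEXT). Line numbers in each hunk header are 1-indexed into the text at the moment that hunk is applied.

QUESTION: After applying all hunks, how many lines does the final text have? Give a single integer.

Hunk 1: at line 2 remove [pbigy,puuw,fqz] add [wvea,yvnb] -> 12 lines: euxy qmrlt wvea yvnb abzni ptf ulwej ssxpl uga wvrn zgad pfmwd
Hunk 2: at line 4 remove [ptf,ulwej] add [alb,smj] -> 12 lines: euxy qmrlt wvea yvnb abzni alb smj ssxpl uga wvrn zgad pfmwd
Hunk 3: at line 8 remove [wvrn] add [vlet,hfy,rzlq] -> 14 lines: euxy qmrlt wvea yvnb abzni alb smj ssxpl uga vlet hfy rzlq zgad pfmwd
Hunk 4: at line 2 remove [yvnb,abzni] add [jbcl,wxn,lkqs] -> 15 lines: euxy qmrlt wvea jbcl wxn lkqs alb smj ssxpl uga vlet hfy rzlq zgad pfmwd
Final line count: 15

Answer: 15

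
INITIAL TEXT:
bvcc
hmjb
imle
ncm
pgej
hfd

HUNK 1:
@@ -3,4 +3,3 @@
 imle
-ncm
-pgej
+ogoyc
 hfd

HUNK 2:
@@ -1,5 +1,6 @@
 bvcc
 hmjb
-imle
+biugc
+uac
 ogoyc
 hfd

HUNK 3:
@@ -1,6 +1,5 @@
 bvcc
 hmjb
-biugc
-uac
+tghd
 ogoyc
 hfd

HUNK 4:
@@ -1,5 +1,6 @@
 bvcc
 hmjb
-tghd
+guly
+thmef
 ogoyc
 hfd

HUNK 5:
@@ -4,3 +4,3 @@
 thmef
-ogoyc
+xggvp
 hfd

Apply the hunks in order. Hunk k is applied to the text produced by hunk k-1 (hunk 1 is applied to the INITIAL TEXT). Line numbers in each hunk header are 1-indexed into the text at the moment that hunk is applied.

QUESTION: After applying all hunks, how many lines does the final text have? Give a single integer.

Hunk 1: at line 3 remove [ncm,pgej] add [ogoyc] -> 5 lines: bvcc hmjb imle ogoyc hfd
Hunk 2: at line 1 remove [imle] add [biugc,uac] -> 6 lines: bvcc hmjb biugc uac ogoyc hfd
Hunk 3: at line 1 remove [biugc,uac] add [tghd] -> 5 lines: bvcc hmjb tghd ogoyc hfd
Hunk 4: at line 1 remove [tghd] add [guly,thmef] -> 6 lines: bvcc hmjb guly thmef ogoyc hfd
Hunk 5: at line 4 remove [ogoyc] add [xggvp] -> 6 lines: bvcc hmjb guly thmef xggvp hfd
Final line count: 6

Answer: 6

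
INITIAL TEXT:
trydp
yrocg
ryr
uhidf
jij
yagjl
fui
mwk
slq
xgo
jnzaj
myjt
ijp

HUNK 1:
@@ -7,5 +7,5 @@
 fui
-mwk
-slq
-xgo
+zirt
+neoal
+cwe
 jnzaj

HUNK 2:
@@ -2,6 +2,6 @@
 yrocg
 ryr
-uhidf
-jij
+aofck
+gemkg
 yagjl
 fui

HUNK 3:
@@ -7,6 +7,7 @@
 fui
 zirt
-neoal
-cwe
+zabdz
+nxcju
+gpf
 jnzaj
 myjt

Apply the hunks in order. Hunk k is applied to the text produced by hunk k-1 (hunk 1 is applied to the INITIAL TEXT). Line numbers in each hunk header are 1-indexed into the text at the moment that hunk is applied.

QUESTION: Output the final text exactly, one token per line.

Hunk 1: at line 7 remove [mwk,slq,xgo] add [zirt,neoal,cwe] -> 13 lines: trydp yrocg ryr uhidf jij yagjl fui zirt neoal cwe jnzaj myjt ijp
Hunk 2: at line 2 remove [uhidf,jij] add [aofck,gemkg] -> 13 lines: trydp yrocg ryr aofck gemkg yagjl fui zirt neoal cwe jnzaj myjt ijp
Hunk 3: at line 7 remove [neoal,cwe] add [zabdz,nxcju,gpf] -> 14 lines: trydp yrocg ryr aofck gemkg yagjl fui zirt zabdz nxcju gpf jnzaj myjt ijp

Answer: trydp
yrocg
ryr
aofck
gemkg
yagjl
fui
zirt
zabdz
nxcju
gpf
jnzaj
myjt
ijp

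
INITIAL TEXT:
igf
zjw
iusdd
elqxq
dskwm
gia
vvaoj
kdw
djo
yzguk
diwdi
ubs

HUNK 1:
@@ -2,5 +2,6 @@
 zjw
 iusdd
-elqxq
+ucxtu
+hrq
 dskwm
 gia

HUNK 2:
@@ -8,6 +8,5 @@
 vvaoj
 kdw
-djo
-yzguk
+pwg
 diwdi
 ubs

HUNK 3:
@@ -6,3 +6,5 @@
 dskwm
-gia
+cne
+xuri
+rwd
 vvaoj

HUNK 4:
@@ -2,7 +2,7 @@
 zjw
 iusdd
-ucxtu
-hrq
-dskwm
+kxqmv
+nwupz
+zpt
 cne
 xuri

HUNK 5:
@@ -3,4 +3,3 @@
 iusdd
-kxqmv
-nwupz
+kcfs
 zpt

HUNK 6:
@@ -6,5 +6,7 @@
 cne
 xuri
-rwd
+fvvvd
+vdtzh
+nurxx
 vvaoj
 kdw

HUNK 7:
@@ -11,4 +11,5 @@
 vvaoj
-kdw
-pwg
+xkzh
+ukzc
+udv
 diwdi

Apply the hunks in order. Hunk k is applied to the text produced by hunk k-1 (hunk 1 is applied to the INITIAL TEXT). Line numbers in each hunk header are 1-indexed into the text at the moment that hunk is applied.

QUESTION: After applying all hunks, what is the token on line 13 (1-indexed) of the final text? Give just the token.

Hunk 1: at line 2 remove [elqxq] add [ucxtu,hrq] -> 13 lines: igf zjw iusdd ucxtu hrq dskwm gia vvaoj kdw djo yzguk diwdi ubs
Hunk 2: at line 8 remove [djo,yzguk] add [pwg] -> 12 lines: igf zjw iusdd ucxtu hrq dskwm gia vvaoj kdw pwg diwdi ubs
Hunk 3: at line 6 remove [gia] add [cne,xuri,rwd] -> 14 lines: igf zjw iusdd ucxtu hrq dskwm cne xuri rwd vvaoj kdw pwg diwdi ubs
Hunk 4: at line 2 remove [ucxtu,hrq,dskwm] add [kxqmv,nwupz,zpt] -> 14 lines: igf zjw iusdd kxqmv nwupz zpt cne xuri rwd vvaoj kdw pwg diwdi ubs
Hunk 5: at line 3 remove [kxqmv,nwupz] add [kcfs] -> 13 lines: igf zjw iusdd kcfs zpt cne xuri rwd vvaoj kdw pwg diwdi ubs
Hunk 6: at line 6 remove [rwd] add [fvvvd,vdtzh,nurxx] -> 15 lines: igf zjw iusdd kcfs zpt cne xuri fvvvd vdtzh nurxx vvaoj kdw pwg diwdi ubs
Hunk 7: at line 11 remove [kdw,pwg] add [xkzh,ukzc,udv] -> 16 lines: igf zjw iusdd kcfs zpt cne xuri fvvvd vdtzh nurxx vvaoj xkzh ukzc udv diwdi ubs
Final line 13: ukzc

Answer: ukzc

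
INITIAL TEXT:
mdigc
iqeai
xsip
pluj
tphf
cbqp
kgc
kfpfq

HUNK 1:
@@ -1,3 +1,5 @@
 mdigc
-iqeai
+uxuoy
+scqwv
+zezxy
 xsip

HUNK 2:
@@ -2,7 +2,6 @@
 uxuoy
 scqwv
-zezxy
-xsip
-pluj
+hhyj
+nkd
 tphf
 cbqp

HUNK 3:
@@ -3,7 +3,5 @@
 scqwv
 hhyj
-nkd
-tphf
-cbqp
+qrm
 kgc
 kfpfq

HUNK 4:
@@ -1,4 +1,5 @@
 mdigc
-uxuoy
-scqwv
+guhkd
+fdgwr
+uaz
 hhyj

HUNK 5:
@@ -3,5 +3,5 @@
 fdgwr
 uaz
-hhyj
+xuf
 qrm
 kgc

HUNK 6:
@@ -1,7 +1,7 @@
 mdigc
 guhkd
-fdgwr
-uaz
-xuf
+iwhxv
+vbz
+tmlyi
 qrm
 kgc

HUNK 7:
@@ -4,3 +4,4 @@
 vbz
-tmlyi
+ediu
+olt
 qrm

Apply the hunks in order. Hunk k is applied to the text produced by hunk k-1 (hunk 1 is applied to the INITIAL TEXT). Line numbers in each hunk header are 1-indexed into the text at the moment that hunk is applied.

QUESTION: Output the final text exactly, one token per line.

Hunk 1: at line 1 remove [iqeai] add [uxuoy,scqwv,zezxy] -> 10 lines: mdigc uxuoy scqwv zezxy xsip pluj tphf cbqp kgc kfpfq
Hunk 2: at line 2 remove [zezxy,xsip,pluj] add [hhyj,nkd] -> 9 lines: mdigc uxuoy scqwv hhyj nkd tphf cbqp kgc kfpfq
Hunk 3: at line 3 remove [nkd,tphf,cbqp] add [qrm] -> 7 lines: mdigc uxuoy scqwv hhyj qrm kgc kfpfq
Hunk 4: at line 1 remove [uxuoy,scqwv] add [guhkd,fdgwr,uaz] -> 8 lines: mdigc guhkd fdgwr uaz hhyj qrm kgc kfpfq
Hunk 5: at line 3 remove [hhyj] add [xuf] -> 8 lines: mdigc guhkd fdgwr uaz xuf qrm kgc kfpfq
Hunk 6: at line 1 remove [fdgwr,uaz,xuf] add [iwhxv,vbz,tmlyi] -> 8 lines: mdigc guhkd iwhxv vbz tmlyi qrm kgc kfpfq
Hunk 7: at line 4 remove [tmlyi] add [ediu,olt] -> 9 lines: mdigc guhkd iwhxv vbz ediu olt qrm kgc kfpfq

Answer: mdigc
guhkd
iwhxv
vbz
ediu
olt
qrm
kgc
kfpfq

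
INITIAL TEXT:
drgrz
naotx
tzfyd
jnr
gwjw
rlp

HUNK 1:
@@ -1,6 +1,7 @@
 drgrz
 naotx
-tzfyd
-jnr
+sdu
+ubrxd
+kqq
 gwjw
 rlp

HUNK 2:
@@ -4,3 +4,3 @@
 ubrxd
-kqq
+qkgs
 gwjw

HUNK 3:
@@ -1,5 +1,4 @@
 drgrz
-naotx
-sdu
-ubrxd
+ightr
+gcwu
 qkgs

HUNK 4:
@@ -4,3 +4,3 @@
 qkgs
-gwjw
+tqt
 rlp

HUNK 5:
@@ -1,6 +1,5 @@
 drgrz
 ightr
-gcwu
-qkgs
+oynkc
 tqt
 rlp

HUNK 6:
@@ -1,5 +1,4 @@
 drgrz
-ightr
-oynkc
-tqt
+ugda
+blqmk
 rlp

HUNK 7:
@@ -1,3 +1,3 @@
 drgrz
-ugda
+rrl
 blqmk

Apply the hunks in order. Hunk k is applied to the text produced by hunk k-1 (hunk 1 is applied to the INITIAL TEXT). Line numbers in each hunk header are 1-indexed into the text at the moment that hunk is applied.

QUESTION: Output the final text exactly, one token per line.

Hunk 1: at line 1 remove [tzfyd,jnr] add [sdu,ubrxd,kqq] -> 7 lines: drgrz naotx sdu ubrxd kqq gwjw rlp
Hunk 2: at line 4 remove [kqq] add [qkgs] -> 7 lines: drgrz naotx sdu ubrxd qkgs gwjw rlp
Hunk 3: at line 1 remove [naotx,sdu,ubrxd] add [ightr,gcwu] -> 6 lines: drgrz ightr gcwu qkgs gwjw rlp
Hunk 4: at line 4 remove [gwjw] add [tqt] -> 6 lines: drgrz ightr gcwu qkgs tqt rlp
Hunk 5: at line 1 remove [gcwu,qkgs] add [oynkc] -> 5 lines: drgrz ightr oynkc tqt rlp
Hunk 6: at line 1 remove [ightr,oynkc,tqt] add [ugda,blqmk] -> 4 lines: drgrz ugda blqmk rlp
Hunk 7: at line 1 remove [ugda] add [rrl] -> 4 lines: drgrz rrl blqmk rlp

Answer: drgrz
rrl
blqmk
rlp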